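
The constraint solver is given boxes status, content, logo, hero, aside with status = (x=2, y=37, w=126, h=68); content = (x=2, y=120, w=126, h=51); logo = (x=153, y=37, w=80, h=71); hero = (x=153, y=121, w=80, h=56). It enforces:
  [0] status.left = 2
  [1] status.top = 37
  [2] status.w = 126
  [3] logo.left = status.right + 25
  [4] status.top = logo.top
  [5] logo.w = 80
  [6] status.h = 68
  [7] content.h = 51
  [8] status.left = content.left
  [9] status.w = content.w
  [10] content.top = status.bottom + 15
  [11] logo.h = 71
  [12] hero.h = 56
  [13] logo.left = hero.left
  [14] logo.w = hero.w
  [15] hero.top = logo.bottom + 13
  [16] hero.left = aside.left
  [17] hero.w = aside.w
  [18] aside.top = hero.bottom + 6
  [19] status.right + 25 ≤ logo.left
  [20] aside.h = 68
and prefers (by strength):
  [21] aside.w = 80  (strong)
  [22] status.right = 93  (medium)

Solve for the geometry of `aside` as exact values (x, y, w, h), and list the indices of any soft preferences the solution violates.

1. aside.x = 153  [hero.left = aside.left]
2. aside.w = 80  [hero.w = aside.w]
3. aside.y = 183  [aside.top = hero.bottom + 6]
4. aside.h = 68  [aside.h = 68]

aside = (x=153, y=183, w=80, h=68)
violated soft preferences: 22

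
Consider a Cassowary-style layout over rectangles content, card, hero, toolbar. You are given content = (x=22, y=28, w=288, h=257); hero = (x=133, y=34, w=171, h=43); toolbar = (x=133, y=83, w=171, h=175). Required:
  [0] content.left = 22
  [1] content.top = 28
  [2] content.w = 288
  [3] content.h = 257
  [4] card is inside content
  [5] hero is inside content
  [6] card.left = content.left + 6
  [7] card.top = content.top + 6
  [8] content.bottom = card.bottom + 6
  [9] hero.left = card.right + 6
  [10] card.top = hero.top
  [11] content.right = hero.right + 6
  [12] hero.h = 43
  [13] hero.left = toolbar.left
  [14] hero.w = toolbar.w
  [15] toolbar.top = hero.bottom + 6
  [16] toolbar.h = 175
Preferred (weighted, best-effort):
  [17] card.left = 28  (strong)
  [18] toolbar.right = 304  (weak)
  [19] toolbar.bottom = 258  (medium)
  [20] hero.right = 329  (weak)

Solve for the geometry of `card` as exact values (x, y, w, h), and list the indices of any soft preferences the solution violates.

1. card.x = 28  [card.left = content.left + 6]
2. card.y = 34  [card.top = content.top + 6]
3. card.h = 245  [content.bottom = card.bottom + 6]
4. card.w = 99  [hero.left = card.right + 6]

card = (x=28, y=34, w=99, h=245)
violated soft preferences: 20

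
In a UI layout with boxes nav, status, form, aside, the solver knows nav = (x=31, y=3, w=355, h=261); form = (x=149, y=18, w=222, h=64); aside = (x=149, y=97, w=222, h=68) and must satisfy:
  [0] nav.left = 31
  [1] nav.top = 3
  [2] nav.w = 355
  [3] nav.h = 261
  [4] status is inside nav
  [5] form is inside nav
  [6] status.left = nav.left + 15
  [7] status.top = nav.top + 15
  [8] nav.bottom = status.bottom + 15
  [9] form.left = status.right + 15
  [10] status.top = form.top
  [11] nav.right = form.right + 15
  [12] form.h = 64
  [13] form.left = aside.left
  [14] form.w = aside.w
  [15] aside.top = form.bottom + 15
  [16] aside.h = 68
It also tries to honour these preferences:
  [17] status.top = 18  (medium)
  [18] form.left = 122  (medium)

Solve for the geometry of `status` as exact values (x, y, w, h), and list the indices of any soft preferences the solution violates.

status = (x=46, y=18, w=88, h=231)
violated soft preferences: 18

1. status.x = 46  [status.left = nav.left + 15]
2. status.y = 18  [status.top = nav.top + 15]
3. status.h = 231  [nav.bottom = status.bottom + 15]
4. status.w = 88  [form.left = status.right + 15]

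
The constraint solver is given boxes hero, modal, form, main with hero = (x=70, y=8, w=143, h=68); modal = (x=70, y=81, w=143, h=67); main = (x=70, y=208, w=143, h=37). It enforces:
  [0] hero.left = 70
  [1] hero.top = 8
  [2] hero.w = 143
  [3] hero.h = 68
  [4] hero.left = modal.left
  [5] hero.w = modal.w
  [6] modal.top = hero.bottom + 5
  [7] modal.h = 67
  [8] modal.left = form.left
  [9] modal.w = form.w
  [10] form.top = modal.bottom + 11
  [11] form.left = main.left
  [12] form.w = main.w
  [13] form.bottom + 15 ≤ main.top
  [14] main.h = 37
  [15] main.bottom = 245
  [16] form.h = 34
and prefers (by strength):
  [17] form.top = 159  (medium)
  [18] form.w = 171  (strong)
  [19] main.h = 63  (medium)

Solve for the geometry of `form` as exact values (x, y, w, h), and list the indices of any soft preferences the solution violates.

1. form.x = 70  [modal.left = form.left]
2. form.w = 143  [modal.w = form.w]
3. form.y = 159  [form.top = modal.bottom + 11]
4. form.h = 34  [form.h = 34]

form = (x=70, y=159, w=143, h=34)
violated soft preferences: 18, 19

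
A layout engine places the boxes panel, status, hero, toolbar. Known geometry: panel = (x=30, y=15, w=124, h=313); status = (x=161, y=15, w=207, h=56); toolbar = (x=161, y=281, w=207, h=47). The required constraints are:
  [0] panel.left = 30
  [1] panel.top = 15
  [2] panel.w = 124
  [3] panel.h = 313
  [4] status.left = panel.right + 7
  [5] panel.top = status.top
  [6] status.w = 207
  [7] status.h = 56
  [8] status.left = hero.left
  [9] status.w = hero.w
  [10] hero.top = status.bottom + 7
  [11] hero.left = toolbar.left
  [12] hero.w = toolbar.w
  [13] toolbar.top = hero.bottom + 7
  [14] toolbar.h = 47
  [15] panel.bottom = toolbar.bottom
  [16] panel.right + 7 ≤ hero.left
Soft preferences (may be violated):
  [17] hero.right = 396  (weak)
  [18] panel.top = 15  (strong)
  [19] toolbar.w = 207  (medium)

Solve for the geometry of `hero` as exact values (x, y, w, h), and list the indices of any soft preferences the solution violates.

hero = (x=161, y=78, w=207, h=196)
violated soft preferences: 17

1. hero.x = 161  [status.left = hero.left]
2. hero.w = 207  [status.w = hero.w]
3. hero.y = 78  [hero.top = status.bottom + 7]
4. hero.h = 196  [toolbar.top = hero.bottom + 7]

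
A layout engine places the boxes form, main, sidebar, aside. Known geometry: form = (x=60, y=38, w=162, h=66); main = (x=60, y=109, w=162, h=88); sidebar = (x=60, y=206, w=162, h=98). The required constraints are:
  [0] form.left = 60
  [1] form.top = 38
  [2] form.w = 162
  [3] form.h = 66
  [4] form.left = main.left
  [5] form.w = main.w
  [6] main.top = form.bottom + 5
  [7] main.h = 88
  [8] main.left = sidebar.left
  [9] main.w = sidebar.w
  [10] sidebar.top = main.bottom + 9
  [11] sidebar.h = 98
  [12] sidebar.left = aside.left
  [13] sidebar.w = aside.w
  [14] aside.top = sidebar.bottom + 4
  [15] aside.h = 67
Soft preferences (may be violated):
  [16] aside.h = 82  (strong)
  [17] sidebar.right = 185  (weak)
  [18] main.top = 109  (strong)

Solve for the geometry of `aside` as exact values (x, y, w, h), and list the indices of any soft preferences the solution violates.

aside = (x=60, y=308, w=162, h=67)
violated soft preferences: 16, 17

1. aside.x = 60  [sidebar.left = aside.left]
2. aside.w = 162  [sidebar.w = aside.w]
3. aside.y = 308  [aside.top = sidebar.bottom + 4]
4. aside.h = 67  [aside.h = 67]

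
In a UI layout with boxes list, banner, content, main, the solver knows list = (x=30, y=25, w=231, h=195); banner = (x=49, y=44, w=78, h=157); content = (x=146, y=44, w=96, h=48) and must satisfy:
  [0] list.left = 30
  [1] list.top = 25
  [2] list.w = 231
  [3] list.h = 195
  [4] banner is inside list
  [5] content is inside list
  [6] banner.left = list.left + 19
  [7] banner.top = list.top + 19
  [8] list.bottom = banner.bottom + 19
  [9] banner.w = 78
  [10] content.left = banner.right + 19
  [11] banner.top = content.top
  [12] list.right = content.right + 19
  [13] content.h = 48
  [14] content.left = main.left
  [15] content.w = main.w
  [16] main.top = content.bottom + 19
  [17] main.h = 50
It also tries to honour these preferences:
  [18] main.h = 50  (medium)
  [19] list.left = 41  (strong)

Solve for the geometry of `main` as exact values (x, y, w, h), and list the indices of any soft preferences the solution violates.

1. main.x = 146  [content.left = main.left]
2. main.w = 96  [content.w = main.w]
3. main.y = 111  [main.top = content.bottom + 19]
4. main.h = 50  [main.h = 50]

main = (x=146, y=111, w=96, h=50)
violated soft preferences: 19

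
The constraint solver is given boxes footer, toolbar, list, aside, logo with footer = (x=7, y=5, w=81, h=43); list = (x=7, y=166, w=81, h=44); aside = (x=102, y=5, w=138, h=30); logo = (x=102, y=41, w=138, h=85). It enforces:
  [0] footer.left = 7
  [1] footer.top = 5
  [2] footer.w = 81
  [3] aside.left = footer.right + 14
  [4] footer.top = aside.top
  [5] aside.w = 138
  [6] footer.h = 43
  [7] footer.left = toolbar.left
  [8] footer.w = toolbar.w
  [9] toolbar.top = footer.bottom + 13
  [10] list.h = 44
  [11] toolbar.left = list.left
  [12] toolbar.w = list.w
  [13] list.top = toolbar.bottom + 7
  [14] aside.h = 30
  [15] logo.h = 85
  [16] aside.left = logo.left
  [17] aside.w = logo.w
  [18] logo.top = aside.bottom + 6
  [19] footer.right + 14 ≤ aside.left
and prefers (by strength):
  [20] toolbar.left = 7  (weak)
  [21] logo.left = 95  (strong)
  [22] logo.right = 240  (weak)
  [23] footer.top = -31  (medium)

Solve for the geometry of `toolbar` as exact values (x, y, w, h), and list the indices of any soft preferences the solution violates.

toolbar = (x=7, y=61, w=81, h=98)
violated soft preferences: 21, 23

1. toolbar.x = 7  [footer.left = toolbar.left]
2. toolbar.w = 81  [footer.w = toolbar.w]
3. toolbar.y = 61  [toolbar.top = footer.bottom + 13]
4. toolbar.h = 98  [list.top = toolbar.bottom + 7]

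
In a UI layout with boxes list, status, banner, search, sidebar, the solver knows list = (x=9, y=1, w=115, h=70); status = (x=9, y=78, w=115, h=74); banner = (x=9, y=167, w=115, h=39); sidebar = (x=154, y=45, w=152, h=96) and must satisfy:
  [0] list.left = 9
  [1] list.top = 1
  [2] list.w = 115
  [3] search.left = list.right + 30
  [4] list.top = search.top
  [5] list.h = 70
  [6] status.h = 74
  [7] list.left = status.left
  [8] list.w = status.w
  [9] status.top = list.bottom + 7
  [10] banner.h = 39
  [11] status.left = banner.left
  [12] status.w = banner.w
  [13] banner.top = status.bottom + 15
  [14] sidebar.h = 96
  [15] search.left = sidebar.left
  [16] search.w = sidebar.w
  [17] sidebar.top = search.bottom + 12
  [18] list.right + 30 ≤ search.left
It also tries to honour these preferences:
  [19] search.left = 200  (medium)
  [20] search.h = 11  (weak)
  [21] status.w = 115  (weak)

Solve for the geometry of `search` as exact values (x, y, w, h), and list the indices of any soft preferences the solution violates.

1. search.x = 154  [search.left = list.right + 30]
2. search.y = 1  [list.top = search.top]
3. search.w = 152  [search.w = sidebar.w]
4. search.h = 32  [sidebar.top = search.bottom + 12]

search = (x=154, y=1, w=152, h=32)
violated soft preferences: 19, 20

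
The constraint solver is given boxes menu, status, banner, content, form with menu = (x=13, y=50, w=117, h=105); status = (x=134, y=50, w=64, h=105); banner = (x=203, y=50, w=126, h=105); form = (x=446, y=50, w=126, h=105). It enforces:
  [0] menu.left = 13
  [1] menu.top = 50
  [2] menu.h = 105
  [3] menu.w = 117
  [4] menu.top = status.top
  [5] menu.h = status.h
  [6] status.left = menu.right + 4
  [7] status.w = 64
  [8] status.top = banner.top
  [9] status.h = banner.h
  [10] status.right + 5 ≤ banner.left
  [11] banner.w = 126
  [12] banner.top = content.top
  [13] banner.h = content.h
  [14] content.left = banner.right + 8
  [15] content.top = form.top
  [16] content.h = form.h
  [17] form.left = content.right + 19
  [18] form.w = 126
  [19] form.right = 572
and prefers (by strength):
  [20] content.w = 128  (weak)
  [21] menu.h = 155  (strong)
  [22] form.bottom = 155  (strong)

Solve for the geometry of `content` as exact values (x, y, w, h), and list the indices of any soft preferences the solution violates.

1. content.y = 50  [banner.top = content.top]
2. content.h = 105  [banner.h = content.h]
3. content.x = 337  [content.left = banner.right + 8]
4. content.w = 90  [form.left = content.right + 19]

content = (x=337, y=50, w=90, h=105)
violated soft preferences: 20, 21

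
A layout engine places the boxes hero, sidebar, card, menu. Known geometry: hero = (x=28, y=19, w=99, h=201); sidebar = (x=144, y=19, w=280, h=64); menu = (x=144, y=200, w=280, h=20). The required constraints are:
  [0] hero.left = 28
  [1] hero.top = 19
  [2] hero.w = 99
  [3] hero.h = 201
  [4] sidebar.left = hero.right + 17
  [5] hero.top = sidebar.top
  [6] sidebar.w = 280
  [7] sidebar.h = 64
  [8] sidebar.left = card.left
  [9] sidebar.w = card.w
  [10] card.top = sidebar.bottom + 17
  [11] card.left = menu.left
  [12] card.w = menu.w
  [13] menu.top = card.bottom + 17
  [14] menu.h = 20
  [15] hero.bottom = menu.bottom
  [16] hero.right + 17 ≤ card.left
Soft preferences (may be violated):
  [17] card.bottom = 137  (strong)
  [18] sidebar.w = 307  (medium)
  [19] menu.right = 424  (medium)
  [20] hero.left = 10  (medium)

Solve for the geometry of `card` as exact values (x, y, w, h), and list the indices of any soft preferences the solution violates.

1. card.x = 144  [sidebar.left = card.left]
2. card.w = 280  [sidebar.w = card.w]
3. card.y = 100  [card.top = sidebar.bottom + 17]
4. card.h = 83  [menu.top = card.bottom + 17]

card = (x=144, y=100, w=280, h=83)
violated soft preferences: 17, 18, 20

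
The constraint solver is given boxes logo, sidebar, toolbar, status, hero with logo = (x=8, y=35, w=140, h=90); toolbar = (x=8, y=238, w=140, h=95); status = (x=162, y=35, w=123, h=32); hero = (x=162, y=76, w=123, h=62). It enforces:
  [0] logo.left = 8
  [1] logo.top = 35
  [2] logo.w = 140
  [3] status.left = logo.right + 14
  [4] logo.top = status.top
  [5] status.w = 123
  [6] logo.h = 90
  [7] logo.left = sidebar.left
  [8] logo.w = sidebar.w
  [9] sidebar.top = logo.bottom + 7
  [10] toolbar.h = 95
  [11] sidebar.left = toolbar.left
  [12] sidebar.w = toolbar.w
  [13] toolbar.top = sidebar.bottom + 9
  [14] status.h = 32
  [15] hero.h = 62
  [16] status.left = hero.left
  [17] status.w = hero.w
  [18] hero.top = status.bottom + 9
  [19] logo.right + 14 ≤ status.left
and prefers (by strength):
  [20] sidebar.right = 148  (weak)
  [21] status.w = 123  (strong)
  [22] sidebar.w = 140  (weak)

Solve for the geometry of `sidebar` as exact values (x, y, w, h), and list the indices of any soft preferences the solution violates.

1. sidebar.x = 8  [logo.left = sidebar.left]
2. sidebar.w = 140  [logo.w = sidebar.w]
3. sidebar.y = 132  [sidebar.top = logo.bottom + 7]
4. sidebar.h = 97  [toolbar.top = sidebar.bottom + 9]

sidebar = (x=8, y=132, w=140, h=97)
violated soft preferences: none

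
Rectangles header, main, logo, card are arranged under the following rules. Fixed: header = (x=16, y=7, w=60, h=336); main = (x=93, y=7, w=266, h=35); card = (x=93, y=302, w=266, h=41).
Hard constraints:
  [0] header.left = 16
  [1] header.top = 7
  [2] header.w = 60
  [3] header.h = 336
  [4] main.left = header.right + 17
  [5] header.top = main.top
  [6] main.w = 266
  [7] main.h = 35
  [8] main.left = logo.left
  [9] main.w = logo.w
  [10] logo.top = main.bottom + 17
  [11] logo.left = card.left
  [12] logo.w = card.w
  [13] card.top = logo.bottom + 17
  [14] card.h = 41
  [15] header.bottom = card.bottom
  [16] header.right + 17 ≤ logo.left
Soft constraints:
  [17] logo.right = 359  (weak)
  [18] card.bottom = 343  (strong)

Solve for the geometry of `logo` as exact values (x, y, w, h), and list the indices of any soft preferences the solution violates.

logo = (x=93, y=59, w=266, h=226)
violated soft preferences: none

1. logo.x = 93  [main.left = logo.left]
2. logo.w = 266  [main.w = logo.w]
3. logo.y = 59  [logo.top = main.bottom + 17]
4. logo.h = 226  [card.top = logo.bottom + 17]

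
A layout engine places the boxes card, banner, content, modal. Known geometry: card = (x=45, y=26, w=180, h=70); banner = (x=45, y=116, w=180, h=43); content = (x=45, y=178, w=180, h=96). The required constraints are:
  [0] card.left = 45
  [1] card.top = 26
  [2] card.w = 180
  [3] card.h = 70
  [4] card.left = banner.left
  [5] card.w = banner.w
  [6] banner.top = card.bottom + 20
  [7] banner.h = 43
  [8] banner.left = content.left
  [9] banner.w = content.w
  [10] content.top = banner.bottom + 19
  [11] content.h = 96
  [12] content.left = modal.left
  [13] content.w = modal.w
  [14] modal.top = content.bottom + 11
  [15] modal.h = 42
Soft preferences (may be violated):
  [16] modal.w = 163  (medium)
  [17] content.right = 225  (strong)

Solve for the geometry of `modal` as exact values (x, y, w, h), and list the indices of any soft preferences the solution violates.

modal = (x=45, y=285, w=180, h=42)
violated soft preferences: 16

1. modal.x = 45  [content.left = modal.left]
2. modal.w = 180  [content.w = modal.w]
3. modal.y = 285  [modal.top = content.bottom + 11]
4. modal.h = 42  [modal.h = 42]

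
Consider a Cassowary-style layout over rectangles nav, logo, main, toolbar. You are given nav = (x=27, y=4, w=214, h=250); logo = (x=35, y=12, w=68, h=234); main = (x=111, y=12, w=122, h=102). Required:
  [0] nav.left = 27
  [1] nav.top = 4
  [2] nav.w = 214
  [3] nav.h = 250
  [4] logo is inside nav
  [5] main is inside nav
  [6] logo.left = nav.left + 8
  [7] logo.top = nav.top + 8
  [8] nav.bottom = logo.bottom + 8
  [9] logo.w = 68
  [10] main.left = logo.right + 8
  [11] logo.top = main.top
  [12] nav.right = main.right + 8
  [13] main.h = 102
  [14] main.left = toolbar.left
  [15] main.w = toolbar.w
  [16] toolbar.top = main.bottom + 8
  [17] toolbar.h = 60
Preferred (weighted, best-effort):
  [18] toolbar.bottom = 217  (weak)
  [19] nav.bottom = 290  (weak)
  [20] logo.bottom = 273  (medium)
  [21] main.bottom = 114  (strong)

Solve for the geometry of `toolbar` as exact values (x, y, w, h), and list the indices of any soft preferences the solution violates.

toolbar = (x=111, y=122, w=122, h=60)
violated soft preferences: 18, 19, 20

1. toolbar.x = 111  [main.left = toolbar.left]
2. toolbar.w = 122  [main.w = toolbar.w]
3. toolbar.y = 122  [toolbar.top = main.bottom + 8]
4. toolbar.h = 60  [toolbar.h = 60]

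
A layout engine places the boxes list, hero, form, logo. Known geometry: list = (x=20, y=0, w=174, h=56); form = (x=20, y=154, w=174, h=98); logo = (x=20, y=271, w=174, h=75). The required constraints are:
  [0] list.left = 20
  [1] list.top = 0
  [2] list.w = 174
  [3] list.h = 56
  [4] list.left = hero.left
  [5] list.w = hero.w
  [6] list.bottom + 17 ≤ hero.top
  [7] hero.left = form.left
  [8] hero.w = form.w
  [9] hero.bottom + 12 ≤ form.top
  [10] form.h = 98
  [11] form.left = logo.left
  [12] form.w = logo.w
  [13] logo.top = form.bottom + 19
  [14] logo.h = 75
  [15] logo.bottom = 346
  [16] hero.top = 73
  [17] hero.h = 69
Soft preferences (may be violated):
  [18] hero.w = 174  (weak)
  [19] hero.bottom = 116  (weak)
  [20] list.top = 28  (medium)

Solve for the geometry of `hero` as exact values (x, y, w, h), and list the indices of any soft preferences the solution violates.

1. hero.x = 20  [list.left = hero.left]
2. hero.w = 174  [list.w = hero.w]
3. hero.y = 73  [hero.top = 73]
4. hero.h = 69  [hero.h = 69]

hero = (x=20, y=73, w=174, h=69)
violated soft preferences: 19, 20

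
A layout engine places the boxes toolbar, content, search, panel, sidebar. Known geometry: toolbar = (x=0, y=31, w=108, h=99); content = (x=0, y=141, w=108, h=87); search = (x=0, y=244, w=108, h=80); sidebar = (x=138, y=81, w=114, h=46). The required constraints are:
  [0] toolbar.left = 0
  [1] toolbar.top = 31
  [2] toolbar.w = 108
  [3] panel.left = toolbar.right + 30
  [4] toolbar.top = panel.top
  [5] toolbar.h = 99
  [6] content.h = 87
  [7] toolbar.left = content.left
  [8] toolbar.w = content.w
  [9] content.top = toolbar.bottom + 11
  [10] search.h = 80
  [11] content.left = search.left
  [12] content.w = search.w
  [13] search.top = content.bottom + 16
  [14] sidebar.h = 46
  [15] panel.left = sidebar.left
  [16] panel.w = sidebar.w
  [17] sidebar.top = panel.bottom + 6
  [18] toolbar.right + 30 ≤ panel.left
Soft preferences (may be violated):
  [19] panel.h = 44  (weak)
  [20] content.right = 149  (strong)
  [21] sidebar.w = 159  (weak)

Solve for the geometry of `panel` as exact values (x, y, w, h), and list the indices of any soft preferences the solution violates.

1. panel.x = 138  [panel.left = toolbar.right + 30]
2. panel.y = 31  [toolbar.top = panel.top]
3. panel.w = 114  [panel.w = sidebar.w]
4. panel.h = 44  [sidebar.top = panel.bottom + 6]

panel = (x=138, y=31, w=114, h=44)
violated soft preferences: 20, 21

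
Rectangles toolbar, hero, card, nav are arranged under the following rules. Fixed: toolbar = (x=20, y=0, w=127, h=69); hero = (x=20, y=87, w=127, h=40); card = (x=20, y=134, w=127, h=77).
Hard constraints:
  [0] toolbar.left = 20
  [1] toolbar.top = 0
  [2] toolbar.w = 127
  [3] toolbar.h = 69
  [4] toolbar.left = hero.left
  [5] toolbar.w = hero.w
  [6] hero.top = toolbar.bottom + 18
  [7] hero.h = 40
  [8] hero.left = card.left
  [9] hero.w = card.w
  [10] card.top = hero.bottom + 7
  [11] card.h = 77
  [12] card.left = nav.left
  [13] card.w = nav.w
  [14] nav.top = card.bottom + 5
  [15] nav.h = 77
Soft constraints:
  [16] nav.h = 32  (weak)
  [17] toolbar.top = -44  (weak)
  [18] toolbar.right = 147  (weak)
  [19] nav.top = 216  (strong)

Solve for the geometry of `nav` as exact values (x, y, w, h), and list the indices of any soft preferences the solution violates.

1. nav.x = 20  [card.left = nav.left]
2. nav.w = 127  [card.w = nav.w]
3. nav.y = 216  [nav.top = card.bottom + 5]
4. nav.h = 77  [nav.h = 77]

nav = (x=20, y=216, w=127, h=77)
violated soft preferences: 16, 17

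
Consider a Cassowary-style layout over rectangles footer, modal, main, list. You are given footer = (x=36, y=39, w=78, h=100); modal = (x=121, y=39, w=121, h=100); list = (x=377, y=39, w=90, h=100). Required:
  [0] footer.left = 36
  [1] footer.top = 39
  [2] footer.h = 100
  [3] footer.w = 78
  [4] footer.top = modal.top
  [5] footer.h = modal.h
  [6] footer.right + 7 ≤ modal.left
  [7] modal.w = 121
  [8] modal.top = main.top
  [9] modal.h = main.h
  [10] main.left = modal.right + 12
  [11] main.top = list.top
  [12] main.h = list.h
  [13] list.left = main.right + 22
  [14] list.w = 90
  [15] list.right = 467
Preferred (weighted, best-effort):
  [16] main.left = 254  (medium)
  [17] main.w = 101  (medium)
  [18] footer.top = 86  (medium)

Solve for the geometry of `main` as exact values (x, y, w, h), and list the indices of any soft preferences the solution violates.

main = (x=254, y=39, w=101, h=100)
violated soft preferences: 18

1. main.y = 39  [modal.top = main.top]
2. main.h = 100  [modal.h = main.h]
3. main.x = 254  [main.left = modal.right + 12]
4. main.w = 101  [list.left = main.right + 22]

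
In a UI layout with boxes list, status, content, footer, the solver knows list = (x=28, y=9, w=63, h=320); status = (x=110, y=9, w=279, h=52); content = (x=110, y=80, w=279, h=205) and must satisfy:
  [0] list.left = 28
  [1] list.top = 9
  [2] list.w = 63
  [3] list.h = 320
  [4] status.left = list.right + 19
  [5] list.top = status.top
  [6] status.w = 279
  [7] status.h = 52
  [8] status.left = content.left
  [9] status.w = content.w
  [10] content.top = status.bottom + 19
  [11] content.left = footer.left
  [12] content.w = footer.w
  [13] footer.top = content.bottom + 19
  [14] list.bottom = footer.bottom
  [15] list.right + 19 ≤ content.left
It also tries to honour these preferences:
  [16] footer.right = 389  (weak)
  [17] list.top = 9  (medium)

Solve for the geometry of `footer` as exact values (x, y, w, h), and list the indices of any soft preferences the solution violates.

1. footer.x = 110  [content.left = footer.left]
2. footer.w = 279  [content.w = footer.w]
3. footer.y = 304  [footer.top = content.bottom + 19]
4. footer.h = 25  [list.bottom = footer.bottom]

footer = (x=110, y=304, w=279, h=25)
violated soft preferences: none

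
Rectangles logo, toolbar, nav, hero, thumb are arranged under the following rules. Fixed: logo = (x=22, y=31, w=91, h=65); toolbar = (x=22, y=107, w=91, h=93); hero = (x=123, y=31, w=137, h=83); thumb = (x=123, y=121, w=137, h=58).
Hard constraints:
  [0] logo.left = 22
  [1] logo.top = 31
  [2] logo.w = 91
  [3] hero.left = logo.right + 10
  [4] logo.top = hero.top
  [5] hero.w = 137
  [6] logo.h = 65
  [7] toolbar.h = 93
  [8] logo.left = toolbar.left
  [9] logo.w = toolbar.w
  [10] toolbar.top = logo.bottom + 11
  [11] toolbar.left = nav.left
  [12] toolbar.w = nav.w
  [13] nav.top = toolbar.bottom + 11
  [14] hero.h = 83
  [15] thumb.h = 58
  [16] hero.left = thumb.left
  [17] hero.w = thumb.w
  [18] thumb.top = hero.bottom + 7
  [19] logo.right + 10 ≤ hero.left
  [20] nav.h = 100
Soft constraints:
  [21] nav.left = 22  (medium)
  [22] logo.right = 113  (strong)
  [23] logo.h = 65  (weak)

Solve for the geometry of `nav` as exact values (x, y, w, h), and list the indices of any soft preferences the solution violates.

nav = (x=22, y=211, w=91, h=100)
violated soft preferences: none

1. nav.x = 22  [toolbar.left = nav.left]
2. nav.w = 91  [toolbar.w = nav.w]
3. nav.y = 211  [nav.top = toolbar.bottom + 11]
4. nav.h = 100  [nav.h = 100]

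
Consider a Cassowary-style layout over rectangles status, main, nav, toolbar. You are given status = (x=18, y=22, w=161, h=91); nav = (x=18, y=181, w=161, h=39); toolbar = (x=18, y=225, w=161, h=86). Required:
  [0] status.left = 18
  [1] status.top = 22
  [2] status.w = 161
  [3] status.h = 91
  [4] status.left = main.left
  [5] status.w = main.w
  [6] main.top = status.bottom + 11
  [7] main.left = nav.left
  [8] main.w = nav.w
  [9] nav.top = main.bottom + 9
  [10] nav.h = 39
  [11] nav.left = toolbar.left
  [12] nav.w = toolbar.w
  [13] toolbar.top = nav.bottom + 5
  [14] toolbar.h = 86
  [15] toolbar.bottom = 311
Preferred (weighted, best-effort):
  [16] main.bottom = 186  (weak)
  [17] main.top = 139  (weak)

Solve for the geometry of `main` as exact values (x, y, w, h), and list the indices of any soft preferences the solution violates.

1. main.x = 18  [status.left = main.left]
2. main.w = 161  [status.w = main.w]
3. main.y = 124  [main.top = status.bottom + 11]
4. main.h = 48  [nav.top = main.bottom + 9]

main = (x=18, y=124, w=161, h=48)
violated soft preferences: 16, 17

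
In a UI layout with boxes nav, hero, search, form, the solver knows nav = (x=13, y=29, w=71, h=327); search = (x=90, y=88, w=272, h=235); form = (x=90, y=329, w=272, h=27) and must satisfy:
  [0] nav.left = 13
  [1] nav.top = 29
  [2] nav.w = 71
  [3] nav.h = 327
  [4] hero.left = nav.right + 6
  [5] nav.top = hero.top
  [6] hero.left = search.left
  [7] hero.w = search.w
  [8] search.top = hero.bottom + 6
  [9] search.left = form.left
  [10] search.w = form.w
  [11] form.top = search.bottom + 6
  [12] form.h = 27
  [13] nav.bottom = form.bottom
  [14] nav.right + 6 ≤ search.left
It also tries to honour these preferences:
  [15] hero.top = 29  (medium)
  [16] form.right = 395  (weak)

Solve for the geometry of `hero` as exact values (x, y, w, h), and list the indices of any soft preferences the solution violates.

1. hero.x = 90  [hero.left = nav.right + 6]
2. hero.y = 29  [nav.top = hero.top]
3. hero.w = 272  [hero.w = search.w]
4. hero.h = 53  [search.top = hero.bottom + 6]

hero = (x=90, y=29, w=272, h=53)
violated soft preferences: 16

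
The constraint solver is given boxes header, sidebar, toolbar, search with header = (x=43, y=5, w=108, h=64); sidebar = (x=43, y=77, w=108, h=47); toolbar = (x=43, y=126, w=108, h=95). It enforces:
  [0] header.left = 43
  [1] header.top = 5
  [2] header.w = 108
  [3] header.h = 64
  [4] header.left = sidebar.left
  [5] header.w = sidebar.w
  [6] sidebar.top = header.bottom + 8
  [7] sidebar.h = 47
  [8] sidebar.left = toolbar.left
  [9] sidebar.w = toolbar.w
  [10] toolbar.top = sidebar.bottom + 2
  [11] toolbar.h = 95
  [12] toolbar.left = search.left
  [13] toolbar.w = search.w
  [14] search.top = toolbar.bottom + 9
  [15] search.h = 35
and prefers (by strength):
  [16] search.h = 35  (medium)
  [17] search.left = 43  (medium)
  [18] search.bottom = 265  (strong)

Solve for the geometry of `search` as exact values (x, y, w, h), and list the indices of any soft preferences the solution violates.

search = (x=43, y=230, w=108, h=35)
violated soft preferences: none

1. search.x = 43  [toolbar.left = search.left]
2. search.w = 108  [toolbar.w = search.w]
3. search.y = 230  [search.top = toolbar.bottom + 9]
4. search.h = 35  [search.h = 35]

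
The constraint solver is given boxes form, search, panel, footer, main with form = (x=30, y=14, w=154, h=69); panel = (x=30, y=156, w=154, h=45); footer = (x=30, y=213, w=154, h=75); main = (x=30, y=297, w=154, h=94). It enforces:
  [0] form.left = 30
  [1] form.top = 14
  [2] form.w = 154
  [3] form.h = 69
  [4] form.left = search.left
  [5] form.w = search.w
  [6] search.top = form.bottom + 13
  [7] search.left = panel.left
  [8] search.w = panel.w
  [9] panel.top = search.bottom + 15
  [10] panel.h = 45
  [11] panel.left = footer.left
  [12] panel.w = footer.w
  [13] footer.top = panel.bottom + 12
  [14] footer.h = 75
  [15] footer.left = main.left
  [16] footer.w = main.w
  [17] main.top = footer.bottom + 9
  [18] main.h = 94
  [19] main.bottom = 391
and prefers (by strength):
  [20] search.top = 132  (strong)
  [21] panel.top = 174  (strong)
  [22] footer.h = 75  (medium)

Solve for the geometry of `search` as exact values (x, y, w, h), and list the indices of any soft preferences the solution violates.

search = (x=30, y=96, w=154, h=45)
violated soft preferences: 20, 21

1. search.x = 30  [form.left = search.left]
2. search.w = 154  [form.w = search.w]
3. search.y = 96  [search.top = form.bottom + 13]
4. search.h = 45  [panel.top = search.bottom + 15]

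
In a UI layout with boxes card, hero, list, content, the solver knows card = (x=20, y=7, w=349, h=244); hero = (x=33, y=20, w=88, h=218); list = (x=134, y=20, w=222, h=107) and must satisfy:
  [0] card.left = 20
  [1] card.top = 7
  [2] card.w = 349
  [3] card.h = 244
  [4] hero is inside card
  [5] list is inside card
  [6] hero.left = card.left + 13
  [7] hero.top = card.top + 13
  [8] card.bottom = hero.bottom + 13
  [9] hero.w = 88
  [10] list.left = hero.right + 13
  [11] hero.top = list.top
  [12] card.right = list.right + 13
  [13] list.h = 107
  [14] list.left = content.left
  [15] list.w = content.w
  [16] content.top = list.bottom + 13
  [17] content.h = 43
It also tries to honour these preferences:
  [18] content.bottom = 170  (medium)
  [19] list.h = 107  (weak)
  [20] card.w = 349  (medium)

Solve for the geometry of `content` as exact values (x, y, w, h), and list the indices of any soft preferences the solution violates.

content = (x=134, y=140, w=222, h=43)
violated soft preferences: 18

1. content.x = 134  [list.left = content.left]
2. content.w = 222  [list.w = content.w]
3. content.y = 140  [content.top = list.bottom + 13]
4. content.h = 43  [content.h = 43]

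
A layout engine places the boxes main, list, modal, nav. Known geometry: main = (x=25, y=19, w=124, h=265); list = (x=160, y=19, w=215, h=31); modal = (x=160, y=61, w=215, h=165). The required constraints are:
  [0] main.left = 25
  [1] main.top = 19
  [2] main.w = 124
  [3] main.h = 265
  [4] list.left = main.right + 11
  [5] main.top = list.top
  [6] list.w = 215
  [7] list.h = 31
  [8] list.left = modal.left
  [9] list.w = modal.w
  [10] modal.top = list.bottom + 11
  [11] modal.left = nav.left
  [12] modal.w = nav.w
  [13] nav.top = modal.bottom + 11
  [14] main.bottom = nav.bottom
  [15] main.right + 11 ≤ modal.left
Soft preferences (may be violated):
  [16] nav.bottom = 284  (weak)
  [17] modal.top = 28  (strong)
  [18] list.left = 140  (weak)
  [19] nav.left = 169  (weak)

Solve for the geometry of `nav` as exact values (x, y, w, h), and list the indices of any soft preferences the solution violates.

1. nav.x = 160  [modal.left = nav.left]
2. nav.w = 215  [modal.w = nav.w]
3. nav.y = 237  [nav.top = modal.bottom + 11]
4. nav.h = 47  [main.bottom = nav.bottom]

nav = (x=160, y=237, w=215, h=47)
violated soft preferences: 17, 18, 19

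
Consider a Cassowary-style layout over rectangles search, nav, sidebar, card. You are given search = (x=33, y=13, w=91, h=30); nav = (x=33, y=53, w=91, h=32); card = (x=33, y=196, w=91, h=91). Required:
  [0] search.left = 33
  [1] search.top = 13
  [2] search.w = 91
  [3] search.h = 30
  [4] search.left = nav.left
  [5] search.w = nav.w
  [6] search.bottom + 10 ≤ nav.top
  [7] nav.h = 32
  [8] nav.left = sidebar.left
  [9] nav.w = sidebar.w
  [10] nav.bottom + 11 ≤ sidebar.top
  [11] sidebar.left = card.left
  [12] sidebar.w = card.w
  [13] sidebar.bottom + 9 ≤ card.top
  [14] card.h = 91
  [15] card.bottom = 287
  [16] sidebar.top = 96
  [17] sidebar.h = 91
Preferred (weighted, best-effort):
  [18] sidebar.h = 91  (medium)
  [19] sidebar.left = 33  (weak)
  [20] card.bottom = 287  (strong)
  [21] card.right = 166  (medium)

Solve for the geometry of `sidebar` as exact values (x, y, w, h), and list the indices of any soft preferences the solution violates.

sidebar = (x=33, y=96, w=91, h=91)
violated soft preferences: 21

1. sidebar.x = 33  [nav.left = sidebar.left]
2. sidebar.w = 91  [nav.w = sidebar.w]
3. sidebar.y = 96  [sidebar.top = 96]
4. sidebar.h = 91  [sidebar.h = 91]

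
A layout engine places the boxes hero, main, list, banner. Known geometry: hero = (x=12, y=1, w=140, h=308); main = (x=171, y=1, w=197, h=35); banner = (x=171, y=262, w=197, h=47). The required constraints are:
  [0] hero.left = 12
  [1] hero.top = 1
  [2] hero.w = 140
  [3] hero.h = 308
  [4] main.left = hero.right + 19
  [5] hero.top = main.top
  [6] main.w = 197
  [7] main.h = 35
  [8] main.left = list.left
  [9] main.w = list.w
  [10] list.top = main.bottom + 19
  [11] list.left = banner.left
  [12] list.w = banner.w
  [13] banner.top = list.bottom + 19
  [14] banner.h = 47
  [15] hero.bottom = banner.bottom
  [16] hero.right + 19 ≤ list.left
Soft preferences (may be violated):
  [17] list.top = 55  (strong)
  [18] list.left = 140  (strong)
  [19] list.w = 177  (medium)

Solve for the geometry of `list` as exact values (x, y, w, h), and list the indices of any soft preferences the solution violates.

1. list.x = 171  [main.left = list.left]
2. list.w = 197  [main.w = list.w]
3. list.y = 55  [list.top = main.bottom + 19]
4. list.h = 188  [banner.top = list.bottom + 19]

list = (x=171, y=55, w=197, h=188)
violated soft preferences: 18, 19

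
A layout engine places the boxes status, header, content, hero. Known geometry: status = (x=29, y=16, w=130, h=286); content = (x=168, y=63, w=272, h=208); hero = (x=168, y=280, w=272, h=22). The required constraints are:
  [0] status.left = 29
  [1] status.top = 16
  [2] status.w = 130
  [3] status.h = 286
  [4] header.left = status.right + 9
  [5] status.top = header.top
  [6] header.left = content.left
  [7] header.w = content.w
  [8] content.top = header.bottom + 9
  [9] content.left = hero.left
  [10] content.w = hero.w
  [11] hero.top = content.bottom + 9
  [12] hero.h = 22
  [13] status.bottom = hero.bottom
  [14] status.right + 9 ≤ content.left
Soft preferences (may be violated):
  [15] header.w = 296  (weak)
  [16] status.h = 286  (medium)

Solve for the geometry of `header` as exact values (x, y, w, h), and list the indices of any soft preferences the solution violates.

header = (x=168, y=16, w=272, h=38)
violated soft preferences: 15

1. header.x = 168  [header.left = status.right + 9]
2. header.y = 16  [status.top = header.top]
3. header.w = 272  [header.w = content.w]
4. header.h = 38  [content.top = header.bottom + 9]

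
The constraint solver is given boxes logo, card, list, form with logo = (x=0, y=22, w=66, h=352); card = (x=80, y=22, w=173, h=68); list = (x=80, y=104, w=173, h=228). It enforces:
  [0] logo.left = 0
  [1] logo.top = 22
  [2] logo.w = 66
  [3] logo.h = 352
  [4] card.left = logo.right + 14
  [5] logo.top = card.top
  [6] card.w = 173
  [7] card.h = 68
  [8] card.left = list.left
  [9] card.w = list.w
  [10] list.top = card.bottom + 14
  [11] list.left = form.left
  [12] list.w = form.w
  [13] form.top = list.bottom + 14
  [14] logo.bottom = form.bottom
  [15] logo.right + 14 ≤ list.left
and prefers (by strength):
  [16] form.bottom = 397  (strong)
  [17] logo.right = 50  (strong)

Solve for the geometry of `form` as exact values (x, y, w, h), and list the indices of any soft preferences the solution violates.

1. form.x = 80  [list.left = form.left]
2. form.w = 173  [list.w = form.w]
3. form.y = 346  [form.top = list.bottom + 14]
4. form.h = 28  [logo.bottom = form.bottom]

form = (x=80, y=346, w=173, h=28)
violated soft preferences: 16, 17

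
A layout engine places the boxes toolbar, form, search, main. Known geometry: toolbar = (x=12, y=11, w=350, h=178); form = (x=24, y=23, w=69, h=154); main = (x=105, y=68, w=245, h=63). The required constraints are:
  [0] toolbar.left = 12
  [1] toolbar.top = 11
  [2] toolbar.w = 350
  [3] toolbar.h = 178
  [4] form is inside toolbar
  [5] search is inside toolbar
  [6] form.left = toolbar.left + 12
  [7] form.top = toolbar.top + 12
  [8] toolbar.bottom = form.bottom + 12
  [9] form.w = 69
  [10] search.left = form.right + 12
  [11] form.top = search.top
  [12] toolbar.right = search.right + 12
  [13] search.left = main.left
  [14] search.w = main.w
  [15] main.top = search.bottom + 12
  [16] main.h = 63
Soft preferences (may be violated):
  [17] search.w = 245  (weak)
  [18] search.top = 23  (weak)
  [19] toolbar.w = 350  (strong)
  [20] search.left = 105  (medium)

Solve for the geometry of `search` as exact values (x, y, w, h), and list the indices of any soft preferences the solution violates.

1. search.x = 105  [search.left = form.right + 12]
2. search.y = 23  [form.top = search.top]
3. search.w = 245  [toolbar.right = search.right + 12]
4. search.h = 33  [main.top = search.bottom + 12]

search = (x=105, y=23, w=245, h=33)
violated soft preferences: none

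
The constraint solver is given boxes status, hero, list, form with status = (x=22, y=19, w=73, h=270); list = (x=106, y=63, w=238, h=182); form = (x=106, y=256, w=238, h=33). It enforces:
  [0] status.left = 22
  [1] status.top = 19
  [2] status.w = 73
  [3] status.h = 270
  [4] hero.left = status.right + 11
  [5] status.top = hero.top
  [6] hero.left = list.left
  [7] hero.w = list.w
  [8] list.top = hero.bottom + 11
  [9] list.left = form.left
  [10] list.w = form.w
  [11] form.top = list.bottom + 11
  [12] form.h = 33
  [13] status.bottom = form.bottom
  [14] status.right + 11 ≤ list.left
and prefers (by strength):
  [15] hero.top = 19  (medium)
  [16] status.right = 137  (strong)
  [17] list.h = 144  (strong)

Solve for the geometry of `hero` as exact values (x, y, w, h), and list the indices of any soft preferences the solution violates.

1. hero.x = 106  [hero.left = status.right + 11]
2. hero.y = 19  [status.top = hero.top]
3. hero.w = 238  [hero.w = list.w]
4. hero.h = 33  [list.top = hero.bottom + 11]

hero = (x=106, y=19, w=238, h=33)
violated soft preferences: 16, 17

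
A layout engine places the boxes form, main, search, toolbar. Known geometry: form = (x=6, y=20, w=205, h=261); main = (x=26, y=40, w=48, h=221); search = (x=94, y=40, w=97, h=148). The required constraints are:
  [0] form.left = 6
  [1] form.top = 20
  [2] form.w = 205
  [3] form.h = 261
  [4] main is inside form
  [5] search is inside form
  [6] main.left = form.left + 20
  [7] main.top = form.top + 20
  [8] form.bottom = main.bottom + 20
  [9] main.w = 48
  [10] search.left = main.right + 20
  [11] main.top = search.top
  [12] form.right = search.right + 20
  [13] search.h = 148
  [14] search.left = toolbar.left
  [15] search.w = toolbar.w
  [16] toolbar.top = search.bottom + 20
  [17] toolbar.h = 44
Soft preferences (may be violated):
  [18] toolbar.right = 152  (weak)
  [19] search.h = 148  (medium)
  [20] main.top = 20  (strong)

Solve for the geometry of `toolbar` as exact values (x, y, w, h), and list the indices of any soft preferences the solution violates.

1. toolbar.x = 94  [search.left = toolbar.left]
2. toolbar.w = 97  [search.w = toolbar.w]
3. toolbar.y = 208  [toolbar.top = search.bottom + 20]
4. toolbar.h = 44  [toolbar.h = 44]

toolbar = (x=94, y=208, w=97, h=44)
violated soft preferences: 18, 20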